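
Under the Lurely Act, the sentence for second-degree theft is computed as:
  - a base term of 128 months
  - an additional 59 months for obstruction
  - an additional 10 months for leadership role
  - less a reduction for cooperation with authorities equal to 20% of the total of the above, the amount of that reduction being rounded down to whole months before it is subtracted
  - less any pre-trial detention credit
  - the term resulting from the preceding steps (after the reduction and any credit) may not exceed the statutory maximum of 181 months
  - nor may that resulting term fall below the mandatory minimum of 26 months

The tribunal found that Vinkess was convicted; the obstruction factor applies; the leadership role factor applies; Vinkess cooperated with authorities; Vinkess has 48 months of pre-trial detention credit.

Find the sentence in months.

Obstruction enhancement: +59 months
Leadership role enhancement: +10 months
Adjusted term: 128 months + 59 months + 10 months = 197 months
Cooperation with authorities reduction: 20% of 197 months = 39 months (rounded down)
After reduction: 197 − 39 = 158 months
Less pre-trial detention credit: 158 months − 48 months = 110 months
Cap at 181 months: 110 months is within the cap, no reduction.
Minimum 26 months: 110 months meets the minimum, no increase.

110 months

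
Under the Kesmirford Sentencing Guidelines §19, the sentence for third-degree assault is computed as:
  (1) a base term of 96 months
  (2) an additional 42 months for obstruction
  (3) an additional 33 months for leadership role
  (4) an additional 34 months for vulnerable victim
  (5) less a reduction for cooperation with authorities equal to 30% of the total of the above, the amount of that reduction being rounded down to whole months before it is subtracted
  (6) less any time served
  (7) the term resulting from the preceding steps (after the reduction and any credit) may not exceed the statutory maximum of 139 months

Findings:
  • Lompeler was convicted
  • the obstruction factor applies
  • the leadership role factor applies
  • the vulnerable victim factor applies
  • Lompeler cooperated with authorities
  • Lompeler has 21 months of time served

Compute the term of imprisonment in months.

123 months

Obstruction enhancement: +42 months
Leadership role enhancement: +33 months
Vulnerable victim enhancement: +34 months
Adjusted term: 96 months + 42 months + 33 months + 34 months = 205 months
Cooperation with authorities reduction: 30% of 205 months = 61 months (rounded down)
After reduction: 205 − 61 = 144 months
Less time served: 144 months − 21 months = 123 months
Cap at 139 months: 123 months is within the cap, no reduction.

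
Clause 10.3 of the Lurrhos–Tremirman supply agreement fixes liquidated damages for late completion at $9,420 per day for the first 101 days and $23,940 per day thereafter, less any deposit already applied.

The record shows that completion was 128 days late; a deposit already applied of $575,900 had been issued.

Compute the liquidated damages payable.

$1,021,900

First 101 days: 101 × $9,420 = $951,420
Remaining days: (128 − 101) × $23,940 = $646,380
Accrued per-day damages: $951,420 + $646,380 = $1,597,800
Less deposit already applied: $1,597,800 − $575,900 = $1,021,900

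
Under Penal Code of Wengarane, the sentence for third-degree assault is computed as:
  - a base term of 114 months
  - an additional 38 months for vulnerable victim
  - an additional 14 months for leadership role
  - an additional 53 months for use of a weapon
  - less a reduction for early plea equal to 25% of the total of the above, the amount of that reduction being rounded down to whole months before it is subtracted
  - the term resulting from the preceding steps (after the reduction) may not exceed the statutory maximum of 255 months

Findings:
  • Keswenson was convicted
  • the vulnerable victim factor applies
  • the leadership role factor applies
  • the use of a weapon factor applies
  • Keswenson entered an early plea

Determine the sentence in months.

Vulnerable victim enhancement: +38 months
Leadership role enhancement: +14 months
Use of a weapon enhancement: +53 months
Adjusted term: 114 months + 38 months + 14 months + 53 months = 219 months
Early plea reduction: 25% of 219 months = 54 months (rounded down)
After reduction: 219 − 54 = 165 months
Cap at 255 months: 165 months is within the cap, no reduction.

165 months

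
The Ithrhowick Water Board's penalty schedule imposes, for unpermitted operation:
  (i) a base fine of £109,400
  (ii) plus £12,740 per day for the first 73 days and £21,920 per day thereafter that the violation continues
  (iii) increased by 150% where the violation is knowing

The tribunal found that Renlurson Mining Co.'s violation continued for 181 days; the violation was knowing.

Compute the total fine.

Civil penalty: £8,516,950

First 73 days: 73 × £12,740 = £930,020
Remaining days: (181 − 73) × £21,920 = £2,367,360
Per-day component: £930,020 + £2,367,360 = £3,297,380
Base plus per-day: £109,400 + £3,297,380 = £3,406,780
Enhancement: 150% of £3,406,780 = £5,110,170
Enhanced fine: £3,406,780 + £5,110,170 = £8,516,950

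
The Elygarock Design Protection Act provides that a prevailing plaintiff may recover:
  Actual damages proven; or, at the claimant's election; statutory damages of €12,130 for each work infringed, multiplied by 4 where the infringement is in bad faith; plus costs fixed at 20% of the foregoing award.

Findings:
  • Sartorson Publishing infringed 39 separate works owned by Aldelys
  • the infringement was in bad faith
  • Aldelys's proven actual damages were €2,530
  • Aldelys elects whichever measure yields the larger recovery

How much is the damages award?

€2,270,736

Statutory damages: 39 × €12,130 = €473,070
Multiplied by 4: 4 × €473,070 = €1,892,280
Greater of actual damages (€2,530) or enhanced statutory damages (€1,892,280): €1,892,280
Costs: 20% of €1,892,280 = €378,456
Award plus costs: €1,892,280 + €378,456 = €2,270,736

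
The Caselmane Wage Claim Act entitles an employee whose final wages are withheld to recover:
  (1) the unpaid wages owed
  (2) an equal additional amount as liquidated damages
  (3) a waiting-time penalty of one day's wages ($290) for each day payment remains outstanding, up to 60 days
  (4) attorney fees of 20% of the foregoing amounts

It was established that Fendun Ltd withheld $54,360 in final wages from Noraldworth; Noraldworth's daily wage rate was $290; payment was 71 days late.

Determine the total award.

Liquidated damages (equal amount): $54,360
Penalty days: min(71, 60) = 60
Waiting-time penalty: 60 × $290 = $17,400
Subtotal: $54,360 + $54,360 + $17,400 = $126,120
Attorney fees: 20% of $126,120 = $25,224
Total award: $126,120 + $25,224 = $151,344

$151,344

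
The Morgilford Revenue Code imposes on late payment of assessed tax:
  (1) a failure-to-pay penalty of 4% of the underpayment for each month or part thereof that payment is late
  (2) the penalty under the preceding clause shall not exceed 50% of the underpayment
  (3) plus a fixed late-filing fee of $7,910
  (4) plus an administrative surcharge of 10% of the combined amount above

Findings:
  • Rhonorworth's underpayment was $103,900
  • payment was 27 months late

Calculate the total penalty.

$65,846

Accrued rate: 4% × 27 = 108%, capped at 50% → 50%
Failure-to-pay penalty: 50% of $103,900 = $51,950
Penalty before surcharge: $51,950 + $7,910 = $59,860
Administrative surcharge: 10% of $59,860 = $5,986
Total penalty: $59,860 + $5,986 = $65,846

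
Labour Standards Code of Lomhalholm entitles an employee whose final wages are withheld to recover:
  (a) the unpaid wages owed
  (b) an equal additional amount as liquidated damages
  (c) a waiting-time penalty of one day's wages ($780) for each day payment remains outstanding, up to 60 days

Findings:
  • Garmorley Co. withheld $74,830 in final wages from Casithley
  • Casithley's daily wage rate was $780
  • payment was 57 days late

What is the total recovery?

Liquidated damages (equal amount): $74,830
Penalty days: min(57, 60) = 57
Waiting-time penalty: 57 × $780 = $44,460
Total award: $74,830 + $74,830 + $44,460 = $194,120

$194,120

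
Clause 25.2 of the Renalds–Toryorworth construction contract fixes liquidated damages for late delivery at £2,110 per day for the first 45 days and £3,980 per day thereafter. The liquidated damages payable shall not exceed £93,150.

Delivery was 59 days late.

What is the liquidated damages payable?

Liquidated damages: £93,150

First 45 days: 45 × £2,110 = £94,950
Remaining days: (59 − 45) × £3,980 = £55,720
Accrued per-day damages: £94,950 + £55,720 = £150,670
Cap at £93,150: £150,670 exceeds the cap → £93,150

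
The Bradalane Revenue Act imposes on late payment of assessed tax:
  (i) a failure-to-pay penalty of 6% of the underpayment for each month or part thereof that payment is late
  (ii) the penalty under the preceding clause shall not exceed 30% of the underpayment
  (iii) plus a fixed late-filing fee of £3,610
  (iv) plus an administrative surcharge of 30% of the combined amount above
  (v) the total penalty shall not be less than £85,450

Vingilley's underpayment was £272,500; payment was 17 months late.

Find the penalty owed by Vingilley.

£110,968

Accrued rate: 6% × 17 = 102%, capped at 30% → 30%
Failure-to-pay penalty: 30% of £272,500 = £81,750
Penalty before surcharge: £81,750 + £3,610 = £85,360
Administrative surcharge: 30% of £85,360 = £25,608
Total penalty: £85,360 + £25,608 = £110,968
Minimum £85,450: £110,968 meets the minimum, no increase.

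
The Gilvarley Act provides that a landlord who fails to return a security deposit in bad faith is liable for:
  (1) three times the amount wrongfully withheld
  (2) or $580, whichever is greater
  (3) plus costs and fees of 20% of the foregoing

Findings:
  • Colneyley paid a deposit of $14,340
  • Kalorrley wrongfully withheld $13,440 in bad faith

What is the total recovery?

Trebled: 3 × $13,440 = $40,320
Minimum $580: $40,320 meets the minimum, no increase.
Costs and fees: 20% of $40,320 = $8,064
Total recovery: $40,320 + $8,064 = $48,384

Recovery: $48,384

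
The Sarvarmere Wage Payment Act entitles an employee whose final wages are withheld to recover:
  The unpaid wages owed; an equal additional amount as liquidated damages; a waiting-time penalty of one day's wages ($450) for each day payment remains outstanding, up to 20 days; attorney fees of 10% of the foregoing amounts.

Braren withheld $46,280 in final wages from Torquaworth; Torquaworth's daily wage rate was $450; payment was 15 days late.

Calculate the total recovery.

$109,241

Liquidated damages (equal amount): $46,280
Penalty days: min(15, 20) = 15
Waiting-time penalty: 15 × $450 = $6,750
Subtotal: $46,280 + $46,280 + $6,750 = $99,310
Attorney fees: 10% of $99,310 = $9,931
Total award: $99,310 + $9,931 = $109,241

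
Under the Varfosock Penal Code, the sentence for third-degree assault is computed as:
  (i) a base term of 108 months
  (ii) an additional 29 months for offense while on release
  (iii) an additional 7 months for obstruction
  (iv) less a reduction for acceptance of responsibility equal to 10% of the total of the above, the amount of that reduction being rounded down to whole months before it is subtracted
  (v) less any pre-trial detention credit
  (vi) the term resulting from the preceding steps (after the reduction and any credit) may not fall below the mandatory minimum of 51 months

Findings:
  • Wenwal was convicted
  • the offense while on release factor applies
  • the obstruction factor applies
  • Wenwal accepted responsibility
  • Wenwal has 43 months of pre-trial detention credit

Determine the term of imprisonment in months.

Offense while on release enhancement: +29 months
Obstruction enhancement: +7 months
Adjusted term: 108 months + 29 months + 7 months = 144 months
Acceptance of responsibility reduction: 10% of 144 months = 14 months (rounded down)
After reduction: 144 − 14 = 130 months
Less pre-trial detention credit: 130 months − 43 months = 87 months
Minimum 51 months: 87 months meets the minimum, no increase.

87 months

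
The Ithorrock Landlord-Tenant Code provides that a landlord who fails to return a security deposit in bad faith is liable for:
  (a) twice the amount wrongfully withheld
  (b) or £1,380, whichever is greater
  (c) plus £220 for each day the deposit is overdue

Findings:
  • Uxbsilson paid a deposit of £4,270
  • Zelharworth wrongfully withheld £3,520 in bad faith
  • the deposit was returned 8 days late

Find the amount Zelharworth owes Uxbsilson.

Recovery: £8,800

Doubled: 2 × £3,520 = £7,040
Minimum £1,380: £7,040 meets the minimum, no increase.
Late-return penalty: 8 × £220 = £1,760
Damages plus late penalty: £7,040 + £1,760 = £8,800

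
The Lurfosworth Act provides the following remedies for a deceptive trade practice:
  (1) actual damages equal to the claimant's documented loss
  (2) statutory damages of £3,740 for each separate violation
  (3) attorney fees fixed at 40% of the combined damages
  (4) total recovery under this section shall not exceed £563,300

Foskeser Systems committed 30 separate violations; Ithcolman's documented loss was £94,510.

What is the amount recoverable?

Statutory damages: 30 × £3,740 = £112,200
Combined damages: £94,510 + £112,200 = £206,710
Attorney fees: 40% of £206,710 = £82,684
Total before cap: £206,710 + £82,684 = £289,394
Cap at £563,300: £289,394 is within the cap, no reduction.

£289,394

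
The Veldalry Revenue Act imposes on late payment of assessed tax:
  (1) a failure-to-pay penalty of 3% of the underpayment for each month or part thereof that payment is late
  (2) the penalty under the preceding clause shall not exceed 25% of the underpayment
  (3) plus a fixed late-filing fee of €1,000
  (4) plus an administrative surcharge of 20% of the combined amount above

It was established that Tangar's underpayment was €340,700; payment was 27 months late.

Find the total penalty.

Accrued rate: 3% × 27 = 81%, capped at 25% → 25%
Failure-to-pay penalty: 25% of €340,700 = €85,175
Penalty before surcharge: €85,175 + €1,000 = €86,175
Administrative surcharge: 20% of €86,175 = €17,235
Total penalty: €86,175 + €17,235 = €103,410

€103,410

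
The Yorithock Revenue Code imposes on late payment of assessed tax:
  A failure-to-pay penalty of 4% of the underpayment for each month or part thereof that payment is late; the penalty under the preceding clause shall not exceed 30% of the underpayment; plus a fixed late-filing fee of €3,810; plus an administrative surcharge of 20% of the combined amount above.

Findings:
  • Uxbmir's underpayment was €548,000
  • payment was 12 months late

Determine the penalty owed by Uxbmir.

Accrued rate: 4% × 12 = 48%, capped at 30% → 30%
Failure-to-pay penalty: 30% of €548,000 = €164,400
Penalty before surcharge: €164,400 + €3,810 = €168,210
Administrative surcharge: 20% of €168,210 = €33,642
Total penalty: €168,210 + €33,642 = €201,852

€201,852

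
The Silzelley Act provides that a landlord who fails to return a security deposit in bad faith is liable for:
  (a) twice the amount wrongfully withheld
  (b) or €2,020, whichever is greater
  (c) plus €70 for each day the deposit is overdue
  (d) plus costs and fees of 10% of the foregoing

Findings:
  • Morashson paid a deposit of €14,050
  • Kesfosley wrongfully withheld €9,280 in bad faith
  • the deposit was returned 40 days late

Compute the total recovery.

Doubled: 2 × €9,280 = €18,560
Minimum €2,020: €18,560 meets the minimum, no increase.
Late-return penalty: 40 × €70 = €2,800
Damages plus late penalty: €18,560 + €2,800 = €21,360
Costs and fees: 10% of €21,360 = €2,136
Total recovery: €21,360 + €2,136 = €23,496

€23,496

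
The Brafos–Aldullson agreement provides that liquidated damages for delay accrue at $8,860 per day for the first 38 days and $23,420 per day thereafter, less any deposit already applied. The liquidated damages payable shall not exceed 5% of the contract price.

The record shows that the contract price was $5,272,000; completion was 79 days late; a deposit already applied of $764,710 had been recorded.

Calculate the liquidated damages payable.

First 38 days: 38 × $8,860 = $336,680
Remaining days: (79 − 38) × $23,420 = $960,220
Accrued per-day damages: $336,680 + $960,220 = $1,296,900
Less deposit already applied: $1,296,900 − $764,710 = $532,190
Cap: 5% of $5,272,000 = $263,600
Cap at $263,600: $532,190 exceeds the cap → $263,600

$263,600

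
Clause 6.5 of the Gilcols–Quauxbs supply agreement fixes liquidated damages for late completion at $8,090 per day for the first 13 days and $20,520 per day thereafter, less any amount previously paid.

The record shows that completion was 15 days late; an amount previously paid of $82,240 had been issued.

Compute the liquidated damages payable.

$63,970

First 13 days: 13 × $8,090 = $105,170
Remaining days: (15 − 13) × $20,520 = $41,040
Accrued per-day damages: $105,170 + $41,040 = $146,210
Less amount previously paid: $146,210 − $82,240 = $63,970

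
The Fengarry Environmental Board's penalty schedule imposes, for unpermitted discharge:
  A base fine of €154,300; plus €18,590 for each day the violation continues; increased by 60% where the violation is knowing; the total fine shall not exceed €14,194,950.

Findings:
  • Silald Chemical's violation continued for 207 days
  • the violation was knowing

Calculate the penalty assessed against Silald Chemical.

Per-day component: 207 × €18,590 = €3,848,130
Base plus per-day: €154,300 + €3,848,130 = €4,002,430
Enhancement: 60% of €4,002,430 = €2,401,458
Enhanced fine: €4,002,430 + €2,401,458 = €6,403,888
Cap at €14,194,950: €6,403,888 is within the cap, no reduction.

€6,403,888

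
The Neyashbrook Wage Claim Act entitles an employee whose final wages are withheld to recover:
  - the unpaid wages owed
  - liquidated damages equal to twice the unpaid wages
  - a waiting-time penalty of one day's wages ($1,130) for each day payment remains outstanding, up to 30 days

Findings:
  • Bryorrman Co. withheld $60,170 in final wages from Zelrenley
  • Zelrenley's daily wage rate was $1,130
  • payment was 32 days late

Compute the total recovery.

$214,410

Doubled: 2 × $60,170 = $120,340
Penalty days: min(32, 30) = 30
Waiting-time penalty: 30 × $1,130 = $33,900
Total award: $60,170 + $120,340 + $33,900 = $214,410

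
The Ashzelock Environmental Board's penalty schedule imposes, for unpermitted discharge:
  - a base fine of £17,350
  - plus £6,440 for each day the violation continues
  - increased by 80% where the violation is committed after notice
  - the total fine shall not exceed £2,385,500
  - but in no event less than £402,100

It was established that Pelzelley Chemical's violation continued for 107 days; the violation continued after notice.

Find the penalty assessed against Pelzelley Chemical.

Per-day component: 107 × £6,440 = £689,080
Base plus per-day: £17,350 + £689,080 = £706,430
Enhancement: 80% of £706,430 = £565,144
Enhanced fine: £706,430 + £565,144 = £1,271,574
Cap at £2,385,500: £1,271,574 is within the cap, no reduction.
Minimum £402,100: £1,271,574 meets the minimum, no increase.

£1,271,574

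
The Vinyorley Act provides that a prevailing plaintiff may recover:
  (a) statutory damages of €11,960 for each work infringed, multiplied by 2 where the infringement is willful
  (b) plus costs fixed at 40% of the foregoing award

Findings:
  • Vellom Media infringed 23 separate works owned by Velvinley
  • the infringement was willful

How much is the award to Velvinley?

Award: €770,224

Statutory damages: 23 × €11,960 = €275,080
Doubled: 2 × €275,080 = €550,160
Costs: 40% of €550,160 = €220,064
Award plus costs: €550,160 + €220,064 = €770,224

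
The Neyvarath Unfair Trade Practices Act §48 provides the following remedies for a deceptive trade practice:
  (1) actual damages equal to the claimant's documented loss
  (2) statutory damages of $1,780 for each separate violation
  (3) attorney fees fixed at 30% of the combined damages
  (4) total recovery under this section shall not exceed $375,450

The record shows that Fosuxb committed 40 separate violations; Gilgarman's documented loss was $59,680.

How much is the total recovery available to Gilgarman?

Statutory damages: 40 × $1,780 = $71,200
Combined damages: $59,680 + $71,200 = $130,880
Attorney fees: 30% of $130,880 = $39,264
Total before cap: $130,880 + $39,264 = $170,144
Cap at $375,450: $170,144 is within the cap, no reduction.

$170,144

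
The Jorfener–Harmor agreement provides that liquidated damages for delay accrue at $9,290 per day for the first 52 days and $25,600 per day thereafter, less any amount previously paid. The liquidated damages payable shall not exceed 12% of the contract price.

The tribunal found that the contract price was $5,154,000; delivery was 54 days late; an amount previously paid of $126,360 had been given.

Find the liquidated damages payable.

First 52 days: 52 × $9,290 = $483,080
Remaining days: (54 − 52) × $25,600 = $51,200
Accrued per-day damages: $483,080 + $51,200 = $534,280
Less amount previously paid: $534,280 − $126,360 = $407,920
Cap: 12% of $5,154,000 = $618,480
Cap at $618,480: $407,920 is within the cap, no reduction.

$407,920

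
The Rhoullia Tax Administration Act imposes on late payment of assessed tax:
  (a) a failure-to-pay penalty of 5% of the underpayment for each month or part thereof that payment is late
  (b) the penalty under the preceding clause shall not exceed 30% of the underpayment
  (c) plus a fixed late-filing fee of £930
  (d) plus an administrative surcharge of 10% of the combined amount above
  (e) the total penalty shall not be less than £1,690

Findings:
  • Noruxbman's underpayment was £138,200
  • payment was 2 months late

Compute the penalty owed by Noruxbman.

Accrued rate: 5% × 2 = 10%, capped at 30% → 10%
Failure-to-pay penalty: 10% of £138,200 = £13,820
Penalty before surcharge: £13,820 + £930 = £14,750
Administrative surcharge: 10% of £14,750 = £1,475
Total penalty: £14,750 + £1,475 = £16,225
Minimum £1,690: £16,225 meets the minimum, no increase.

Penalty: £16,225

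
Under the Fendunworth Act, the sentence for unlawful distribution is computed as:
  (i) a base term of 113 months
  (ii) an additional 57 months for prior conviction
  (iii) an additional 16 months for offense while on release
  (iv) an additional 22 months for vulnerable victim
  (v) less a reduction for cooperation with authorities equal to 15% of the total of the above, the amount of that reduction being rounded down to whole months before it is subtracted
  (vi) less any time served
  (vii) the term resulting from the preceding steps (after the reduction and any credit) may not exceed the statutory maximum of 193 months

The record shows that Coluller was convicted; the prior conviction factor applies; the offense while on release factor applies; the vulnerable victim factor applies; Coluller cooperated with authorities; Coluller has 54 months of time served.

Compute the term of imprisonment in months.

Prior conviction enhancement: +57 months
Offense while on release enhancement: +16 months
Vulnerable victim enhancement: +22 months
Adjusted term: 113 months + 57 months + 16 months + 22 months = 208 months
Cooperation with authorities reduction: 15% of 208 months = 31 months (rounded down)
After reduction: 208 − 31 = 177 months
Less time served: 177 months − 54 months = 123 months
Cap at 193 months: 123 months is within the cap, no reduction.

Sentence: 123 months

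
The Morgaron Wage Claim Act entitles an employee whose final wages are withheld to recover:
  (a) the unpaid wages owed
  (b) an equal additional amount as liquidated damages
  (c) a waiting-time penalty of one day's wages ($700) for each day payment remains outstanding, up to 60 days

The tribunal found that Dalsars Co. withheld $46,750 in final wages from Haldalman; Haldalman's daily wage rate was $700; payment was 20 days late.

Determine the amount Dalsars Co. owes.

$107,500

Liquidated damages (equal amount): $46,750
Penalty days: min(20, 60) = 20
Waiting-time penalty: 20 × $700 = $14,000
Total award: $46,750 + $46,750 + $14,000 = $107,500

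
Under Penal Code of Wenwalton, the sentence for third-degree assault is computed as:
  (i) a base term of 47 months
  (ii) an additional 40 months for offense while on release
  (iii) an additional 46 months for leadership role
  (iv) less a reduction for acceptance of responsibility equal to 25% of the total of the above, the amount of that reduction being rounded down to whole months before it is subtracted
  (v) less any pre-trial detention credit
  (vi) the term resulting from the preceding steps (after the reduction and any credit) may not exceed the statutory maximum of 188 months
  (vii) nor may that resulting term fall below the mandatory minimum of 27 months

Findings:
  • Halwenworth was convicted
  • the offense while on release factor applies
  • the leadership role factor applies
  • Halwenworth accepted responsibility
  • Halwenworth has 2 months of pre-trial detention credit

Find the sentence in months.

98 months

Offense while on release enhancement: +40 months
Leadership role enhancement: +46 months
Adjusted term: 47 months + 40 months + 46 months = 133 months
Acceptance of responsibility reduction: 25% of 133 months = 33 months (rounded down)
After reduction: 133 − 33 = 100 months
Less pre-trial detention credit: 100 months − 2 months = 98 months
Cap at 188 months: 98 months is within the cap, no reduction.
Minimum 27 months: 98 months meets the minimum, no increase.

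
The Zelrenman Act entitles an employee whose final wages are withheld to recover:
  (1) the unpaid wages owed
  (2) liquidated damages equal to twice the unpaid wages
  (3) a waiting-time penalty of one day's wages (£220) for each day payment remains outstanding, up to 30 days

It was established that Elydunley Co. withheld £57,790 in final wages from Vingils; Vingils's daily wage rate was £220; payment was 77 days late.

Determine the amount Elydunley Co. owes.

£179,970

Doubled: 2 × £57,790 = £115,580
Penalty days: min(77, 30) = 30
Waiting-time penalty: 30 × £220 = £6,600
Total award: £57,790 + £115,580 + £6,600 = £179,970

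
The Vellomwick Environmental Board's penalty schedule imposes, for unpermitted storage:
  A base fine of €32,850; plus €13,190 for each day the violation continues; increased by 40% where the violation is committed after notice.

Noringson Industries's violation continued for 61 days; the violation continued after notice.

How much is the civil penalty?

Civil penalty: €1,172,416

Per-day component: 61 × €13,190 = €804,590
Base plus per-day: €32,850 + €804,590 = €837,440
Enhancement: 40% of €837,440 = €334,976
Enhanced fine: €837,440 + €334,976 = €1,172,416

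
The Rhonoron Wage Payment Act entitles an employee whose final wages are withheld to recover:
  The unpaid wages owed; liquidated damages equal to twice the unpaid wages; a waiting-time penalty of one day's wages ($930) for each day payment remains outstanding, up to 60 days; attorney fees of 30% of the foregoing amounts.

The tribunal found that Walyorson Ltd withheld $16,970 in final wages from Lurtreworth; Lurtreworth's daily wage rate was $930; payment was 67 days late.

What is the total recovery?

Doubled: 2 × $16,970 = $33,940
Penalty days: min(67, 60) = 60
Waiting-time penalty: 60 × $930 = $55,800
Subtotal: $16,970 + $33,940 + $55,800 = $106,710
Attorney fees: 30% of $106,710 = $32,013
Total award: $106,710 + $32,013 = $138,723

Total award: $138,723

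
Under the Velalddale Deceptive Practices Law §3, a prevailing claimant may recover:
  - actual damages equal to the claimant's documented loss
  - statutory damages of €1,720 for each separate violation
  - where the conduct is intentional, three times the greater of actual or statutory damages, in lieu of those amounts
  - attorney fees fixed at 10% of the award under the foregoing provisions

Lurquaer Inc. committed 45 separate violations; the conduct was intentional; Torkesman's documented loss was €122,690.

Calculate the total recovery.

Statutory damages: 45 × €1,720 = €77,400
Greater of actual damages (€122,690) or statutory damages (€77,400): €122,690
Trebled: 3 × €122,690 = €368,070
Attorney fees: 10% of €368,070 = €36,807
Total recovery: €368,070 + €36,807 = €404,877

€404,877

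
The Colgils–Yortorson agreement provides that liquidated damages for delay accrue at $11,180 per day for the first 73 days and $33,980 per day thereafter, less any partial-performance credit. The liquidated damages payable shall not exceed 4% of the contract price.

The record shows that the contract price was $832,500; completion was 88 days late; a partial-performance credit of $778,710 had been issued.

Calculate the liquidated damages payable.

$33,300

First 73 days: 73 × $11,180 = $816,140
Remaining days: (88 − 73) × $33,980 = $509,700
Accrued per-day damages: $816,140 + $509,700 = $1,325,840
Less partial-performance credit: $1,325,840 − $778,710 = $547,130
Cap: 4% of $832,500 = $33,300
Cap at $33,300: $547,130 exceeds the cap → $33,300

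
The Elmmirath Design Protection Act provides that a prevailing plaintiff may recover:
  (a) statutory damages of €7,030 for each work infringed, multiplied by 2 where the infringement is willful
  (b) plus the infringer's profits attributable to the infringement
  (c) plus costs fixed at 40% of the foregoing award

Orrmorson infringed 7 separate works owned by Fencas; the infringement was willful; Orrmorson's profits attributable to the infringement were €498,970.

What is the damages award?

€836,346

Statutory damages: 7 × €7,030 = €49,210
Doubled: 2 × €49,210 = €98,420
Combined award: €98,420 + €498,970 = €597,390
Costs: 40% of €597,390 = €238,956
Award plus costs: €597,390 + €238,956 = €836,346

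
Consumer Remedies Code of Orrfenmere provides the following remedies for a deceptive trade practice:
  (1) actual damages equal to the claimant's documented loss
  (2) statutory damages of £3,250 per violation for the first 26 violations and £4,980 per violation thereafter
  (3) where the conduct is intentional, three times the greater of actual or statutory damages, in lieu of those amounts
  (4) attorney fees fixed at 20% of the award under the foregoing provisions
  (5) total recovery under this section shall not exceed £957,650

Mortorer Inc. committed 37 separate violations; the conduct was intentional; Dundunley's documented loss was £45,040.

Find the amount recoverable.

First 26 violations: 26 × £3,250 = £84,500
Remaining violations: (37 − 26) × £4,980 = £54,780
Statutory damages: £84,500 + £54,780 = £139,280
Greater of actual damages (£45,040) or statutory damages (£139,280): £139,280
Trebled: 3 × £139,280 = £417,840
Attorney fees: 20% of £417,840 = £83,568
Total before cap: £417,840 + £83,568 = £501,408
Cap at £957,650: £501,408 is within the cap, no reduction.

£501,408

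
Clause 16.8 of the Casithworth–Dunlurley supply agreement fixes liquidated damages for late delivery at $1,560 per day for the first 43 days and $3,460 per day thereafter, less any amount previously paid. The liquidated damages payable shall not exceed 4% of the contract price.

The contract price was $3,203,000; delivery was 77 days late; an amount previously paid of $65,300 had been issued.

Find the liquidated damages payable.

$119,420

First 43 days: 43 × $1,560 = $67,080
Remaining days: (77 − 43) × $3,460 = $117,640
Accrued per-day damages: $67,080 + $117,640 = $184,720
Less amount previously paid: $184,720 − $65,300 = $119,420
Cap: 4% of $3,203,000 = $128,120
Cap at $128,120: $119,420 is within the cap, no reduction.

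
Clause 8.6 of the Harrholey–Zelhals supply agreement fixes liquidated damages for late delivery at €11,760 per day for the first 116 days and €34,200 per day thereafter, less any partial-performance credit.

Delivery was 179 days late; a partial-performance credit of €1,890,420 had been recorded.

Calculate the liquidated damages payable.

First 116 days: 116 × €11,760 = €1,364,160
Remaining days: (179 − 116) × €34,200 = €2,154,600
Accrued per-day damages: €1,364,160 + €2,154,600 = €3,518,760
Less partial-performance credit: €3,518,760 − €1,890,420 = €1,628,340

Liquidated damages: €1,628,340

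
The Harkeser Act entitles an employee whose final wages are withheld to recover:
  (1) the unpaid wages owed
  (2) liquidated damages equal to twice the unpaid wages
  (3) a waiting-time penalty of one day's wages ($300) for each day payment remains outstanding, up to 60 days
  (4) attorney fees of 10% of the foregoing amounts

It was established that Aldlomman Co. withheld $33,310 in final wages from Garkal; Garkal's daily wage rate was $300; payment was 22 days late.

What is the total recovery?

Total award: $117,183

Doubled: 2 × $33,310 = $66,620
Penalty days: min(22, 60) = 22
Waiting-time penalty: 22 × $300 = $6,600
Subtotal: $33,310 + $66,620 + $6,600 = $106,530
Attorney fees: 10% of $106,530 = $10,653
Total award: $106,530 + $10,653 = $117,183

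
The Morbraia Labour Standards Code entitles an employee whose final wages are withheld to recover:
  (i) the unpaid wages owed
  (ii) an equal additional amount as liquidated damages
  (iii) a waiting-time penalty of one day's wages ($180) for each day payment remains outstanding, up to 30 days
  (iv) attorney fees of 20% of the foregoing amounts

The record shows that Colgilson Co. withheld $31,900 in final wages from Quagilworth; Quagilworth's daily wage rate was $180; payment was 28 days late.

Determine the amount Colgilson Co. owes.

Liquidated damages (equal amount): $31,900
Penalty days: min(28, 30) = 28
Waiting-time penalty: 28 × $180 = $5,040
Subtotal: $31,900 + $31,900 + $5,040 = $68,840
Attorney fees: 20% of $68,840 = $13,768
Total award: $68,840 + $13,768 = $82,608

$82,608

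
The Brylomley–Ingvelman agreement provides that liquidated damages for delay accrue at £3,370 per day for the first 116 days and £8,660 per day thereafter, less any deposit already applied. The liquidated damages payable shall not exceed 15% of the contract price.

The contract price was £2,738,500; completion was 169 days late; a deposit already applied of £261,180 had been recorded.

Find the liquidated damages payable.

First 116 days: 116 × £3,370 = £390,920
Remaining days: (169 − 116) × £8,660 = £458,980
Accrued per-day damages: £390,920 + £458,980 = £849,900
Less deposit already applied: £849,900 − £261,180 = £588,720
Cap: 15% of £2,738,500 = £410,775
Cap at £410,775: £588,720 exceeds the cap → £410,775

£410,775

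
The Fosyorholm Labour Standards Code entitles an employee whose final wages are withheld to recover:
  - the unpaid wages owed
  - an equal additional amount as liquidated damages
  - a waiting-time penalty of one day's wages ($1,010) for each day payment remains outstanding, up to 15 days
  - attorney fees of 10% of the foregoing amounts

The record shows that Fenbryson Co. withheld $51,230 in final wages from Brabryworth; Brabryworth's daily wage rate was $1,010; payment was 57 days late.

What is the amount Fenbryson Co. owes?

Liquidated damages (equal amount): $51,230
Penalty days: min(57, 15) = 15
Waiting-time penalty: 15 × $1,010 = $15,150
Subtotal: $51,230 + $51,230 + $15,150 = $117,610
Attorney fees: 10% of $117,610 = $11,761
Total award: $117,610 + $11,761 = $129,371

$129,371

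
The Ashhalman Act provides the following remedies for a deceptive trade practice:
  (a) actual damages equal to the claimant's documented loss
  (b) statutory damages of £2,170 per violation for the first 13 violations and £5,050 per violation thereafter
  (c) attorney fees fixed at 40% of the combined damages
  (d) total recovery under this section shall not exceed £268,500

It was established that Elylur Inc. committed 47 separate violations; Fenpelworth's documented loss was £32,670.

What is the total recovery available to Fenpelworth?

Total recovery: £268,500

First 13 violations: 13 × £2,170 = £28,210
Remaining violations: (47 − 13) × £5,050 = £171,700
Statutory damages: £28,210 + £171,700 = £199,910
Combined damages: £32,670 + £199,910 = £232,580
Attorney fees: 40% of £232,580 = £93,032
Total before cap: £232,580 + £93,032 = £325,612
Cap at £268,500: £325,612 exceeds the cap → £268,500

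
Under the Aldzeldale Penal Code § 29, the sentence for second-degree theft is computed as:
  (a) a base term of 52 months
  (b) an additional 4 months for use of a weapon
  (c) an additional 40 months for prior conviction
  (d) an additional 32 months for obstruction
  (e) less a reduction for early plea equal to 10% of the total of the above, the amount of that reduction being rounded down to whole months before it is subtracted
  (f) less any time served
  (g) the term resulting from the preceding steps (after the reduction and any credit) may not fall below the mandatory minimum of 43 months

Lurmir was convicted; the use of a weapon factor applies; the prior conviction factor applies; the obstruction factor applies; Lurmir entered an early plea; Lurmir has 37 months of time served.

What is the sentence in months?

Use of a weapon enhancement: +4 months
Prior conviction enhancement: +40 months
Obstruction enhancement: +32 months
Adjusted term: 52 months + 4 months + 40 months + 32 months = 128 months
Early plea reduction: 10% of 128 months = 12 months (rounded down)
After reduction: 128 − 12 = 116 months
Less time served: 116 months − 37 months = 79 months
Minimum 43 months: 79 months meets the minimum, no increase.

79 months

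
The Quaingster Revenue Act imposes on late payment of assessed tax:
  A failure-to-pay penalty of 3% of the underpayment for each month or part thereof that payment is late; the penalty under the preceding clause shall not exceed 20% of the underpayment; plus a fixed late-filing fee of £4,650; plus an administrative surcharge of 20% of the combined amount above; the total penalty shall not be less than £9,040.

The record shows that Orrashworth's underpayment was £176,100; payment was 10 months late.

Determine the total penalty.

Accrued rate: 3% × 10 = 30%, capped at 20% → 20%
Failure-to-pay penalty: 20% of £176,100 = £35,220
Penalty before surcharge: £35,220 + £4,650 = £39,870
Administrative surcharge: 20% of £39,870 = £7,974
Total penalty: £39,870 + £7,974 = £47,844
Minimum £9,040: £47,844 meets the minimum, no increase.

£47,844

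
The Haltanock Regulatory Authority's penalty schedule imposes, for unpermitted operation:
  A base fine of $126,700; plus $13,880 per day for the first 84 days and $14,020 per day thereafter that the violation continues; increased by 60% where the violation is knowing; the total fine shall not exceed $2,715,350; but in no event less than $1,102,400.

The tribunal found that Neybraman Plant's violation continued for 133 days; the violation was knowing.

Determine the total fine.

First 84 days: 84 × $13,880 = $1,165,920
Remaining days: (133 − 84) × $14,020 = $686,980
Per-day component: $1,165,920 + $686,980 = $1,852,900
Base plus per-day: $126,700 + $1,852,900 = $1,979,600
Enhancement: 60% of $1,979,600 = $1,187,760
Enhanced fine: $1,979,600 + $1,187,760 = $3,167,360
Cap at $2,715,350: $3,167,360 exceeds the cap → $2,715,350
Minimum $1,102,400: $2,715,350 meets the minimum, no increase.

$2,715,350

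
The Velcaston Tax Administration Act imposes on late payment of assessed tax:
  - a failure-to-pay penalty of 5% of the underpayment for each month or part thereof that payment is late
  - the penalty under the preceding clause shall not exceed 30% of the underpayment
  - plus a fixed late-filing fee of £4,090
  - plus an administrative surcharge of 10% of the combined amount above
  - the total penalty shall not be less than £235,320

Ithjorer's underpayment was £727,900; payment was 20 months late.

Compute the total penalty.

£244,706

Accrued rate: 5% × 20 = 100%, capped at 30% → 30%
Failure-to-pay penalty: 30% of £727,900 = £218,370
Penalty before surcharge: £218,370 + £4,090 = £222,460
Administrative surcharge: 10% of £222,460 = £22,246
Total penalty: £222,460 + £22,246 = £244,706
Minimum £235,320: £244,706 meets the minimum, no increase.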